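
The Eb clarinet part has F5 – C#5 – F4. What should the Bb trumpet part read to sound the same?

Bb5 F#5 Bb4

First find concert pitch: the Eb clarinet sounds a minor third above written, so F5 C#5 F4 sounds Ab5 E5 Ab4.
Then write for Bb trumpet: it sounds a major second below written, so the part must be a major second above concert.
Ab5 → Bb5
E5 → F#5
Ab4 → Bb4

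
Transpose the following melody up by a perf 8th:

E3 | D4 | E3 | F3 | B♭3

E4 D5 E4 F4 Bb4

E3: an octave up reaches E, and 12 semitones makes it E4.
D4 up a perfect octave is D5.
A perfect octave up from E3 gives E4.
F3 up a perfect octave is F4.
A perfect octave up from Bb3 gives Bb4.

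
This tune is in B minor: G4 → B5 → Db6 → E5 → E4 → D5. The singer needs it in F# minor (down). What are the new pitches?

D4 F#5 Ab5 B4 B3 A4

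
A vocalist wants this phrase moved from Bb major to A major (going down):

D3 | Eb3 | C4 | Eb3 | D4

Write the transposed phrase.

C#3 D3 B3 D3 C#4

From Bb down to A is a minor second; apply that to each pitch.
D3 becomes C#3
Eb3 becomes D3
C4 becomes B3
Eb3 becomes D3
D4 becomes C#4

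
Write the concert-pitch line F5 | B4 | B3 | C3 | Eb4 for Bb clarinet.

The Bb clarinet sounds a major second below written, so the written part must be a major second above concert — transpose each note up.
F5 to G5
B4 to C#5
B3 to C#4
C3 to D3
Eb4 to F4

G5 C#5 C#4 D3 F4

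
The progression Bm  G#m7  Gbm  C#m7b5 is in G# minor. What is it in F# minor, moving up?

Am F#m7 Fbm Bm7b5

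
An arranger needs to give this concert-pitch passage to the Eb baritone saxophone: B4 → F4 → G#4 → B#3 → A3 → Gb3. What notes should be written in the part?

The Eb baritone saxophone sounds a major thirteenth below written, so the written part must be a major thirteenth above concert — transpose each note up.
B4 gives G#6
F4 gives D6
G#4 gives E#6
B#3 gives G##5
A3 gives F#5
Gb3 gives Eb5

G#6 D6 E#6 G##5 F#5 Eb5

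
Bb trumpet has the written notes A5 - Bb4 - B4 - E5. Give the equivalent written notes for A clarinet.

Bb5 Cb5 C5 F5

First find concert pitch: the Bb trumpet sounds a major second below written, so A5 Bb4 B4 E5 sounds G5 Ab4 A4 D5.
Then write for A clarinet: it sounds a minor third below written, so the part must be a minor third above concert.
G5 → Bb5
Ab4 → Cb5
A4 → C5
D5 → F5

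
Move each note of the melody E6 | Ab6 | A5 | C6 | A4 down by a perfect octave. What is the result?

E5 Ab5 A4 C5 A3

A perfect octave down from E6 gives E5.
Ab6: an octave down reaches A, and 12 semitones makes it Ab5.
A5: an octave down reaches A, and 12 semitones makes it A4.
A perfect octave down from C6 gives C5.
A4 down a perfect octave is A3.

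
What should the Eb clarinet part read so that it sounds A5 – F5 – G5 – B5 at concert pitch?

The Eb clarinet sounds a minor third above written, so the written part must be a minor third below concert — transpose each note down.
A5 to F#5
F5 to D5
G5 to E5
B5 to G#5

F#5 D5 E5 G#5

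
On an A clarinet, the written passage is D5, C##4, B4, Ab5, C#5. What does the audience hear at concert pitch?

B4 A##3 G#4 F5 A#4

The A clarinet sounds a minor third below written, so transpose each written note down a minor third.
D5 gives B4
C##4 gives A##3
B4 gives G#4
Ab5 gives F5
C#5 gives A#4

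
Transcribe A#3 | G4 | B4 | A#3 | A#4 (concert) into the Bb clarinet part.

B#3 A4 C#5 B#3 B#4

Written C4 sounds as Bb3 on the Bb clarinet, so concert pitches are written a major second up.
A#3 → B#3
G4 → A4
B4 → C#5
A#3 → B#3
A#4 → B#4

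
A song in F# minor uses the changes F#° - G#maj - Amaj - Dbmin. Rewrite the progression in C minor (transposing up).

C° Dmaj Ebmaj Abbmin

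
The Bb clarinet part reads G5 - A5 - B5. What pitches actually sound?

F5 G5 A5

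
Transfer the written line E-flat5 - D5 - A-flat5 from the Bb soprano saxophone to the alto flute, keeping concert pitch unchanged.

First find concert pitch: the Bb soprano saxophone sounds a major second below written, so E-flat5 D5 A-flat5 sounds Db5 C5 Gb5.
Then write for alto flute: it sounds a perfect fourth below written, so the part must be a perfect fourth above concert.
Db5 → Gb5
C5 → F5
Gb5 → Cb6

Gb5 F5 Cb6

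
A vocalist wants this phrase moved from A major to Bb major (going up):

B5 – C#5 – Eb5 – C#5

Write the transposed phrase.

C6 D5 Fb5 D5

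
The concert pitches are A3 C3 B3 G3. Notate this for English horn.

E4 G3 F#4 D4

Written C4 sounds as F3 on the English horn, so concert pitches are written a perfect fifth up.
A3 → E4
C3 → G3
B3 → F#4
G3 → D4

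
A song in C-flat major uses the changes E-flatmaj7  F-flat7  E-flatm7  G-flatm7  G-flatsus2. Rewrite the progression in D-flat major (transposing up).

Fmaj7 Gb7 Fm7 Abm7 Absus2

C-flat major up to D-flat major is a major second; each chord root moves by that interval while the quality stays the same.
E-flatmaj7: root E-flat up a major second → F, giving Fmaj7.
F-flat7: root F-flat up a major second → Gb, giving Gb7.
E-flatm7: root E-flat up a major second → F, giving Fm7.
G-flatm7: root G-flat up a major second → Ab, giving Abm7.
G-flatsus2: root G-flat up a major second → Ab, giving Absus2.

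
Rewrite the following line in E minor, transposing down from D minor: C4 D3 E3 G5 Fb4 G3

D3 E2 F#2 A4 Gb3 A2

From D down to E is a minor seventh; apply that to each pitch.
C4 to D3
D3 to E2
E3 to F#2
G5 to A4
Fb4 to Gb3
G3 to A2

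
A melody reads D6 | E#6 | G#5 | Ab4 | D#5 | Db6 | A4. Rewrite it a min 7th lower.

E5 F##5 A#4 Bb3 E#4 Eb5 B3

D6 gives E5
E#6 gives F##5
G#5 gives A#4
Ab4 gives Bb3
D#5 gives E#4
Db6 gives Eb5
A4 gives B3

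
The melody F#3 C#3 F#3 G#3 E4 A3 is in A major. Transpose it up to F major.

D4 A3 D4 E4 C5 F4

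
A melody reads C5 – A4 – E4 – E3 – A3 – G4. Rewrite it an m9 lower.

C5: a ninth down reaches B, and 13 semitones makes it B3.
A minor ninth down from A4 gives G#3.
E4 down a minor ninth is D#3.
E3 down a minor ninth is D#2.
A minor ninth down from A3 gives G#2.
G4 down a minor ninth is F#3.

B3 G#3 D#3 D#2 G#2 F#3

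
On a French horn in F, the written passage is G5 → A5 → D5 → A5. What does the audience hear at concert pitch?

The French horn in F sounds a perfect fifth below written, so transpose each written note down a perfect fifth.
G5 gives C5
A5 gives D5
D5 gives G4
A5 gives D5

C5 D5 G4 D5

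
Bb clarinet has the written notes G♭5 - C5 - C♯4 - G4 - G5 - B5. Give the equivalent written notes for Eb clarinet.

Db5 G4 G#3 D4 D5 F#5

First find concert pitch: the Bb clarinet sounds a major second below written, so G♭5 C5 C♯4 G4 G5 B5 sounds Fb5 Bb4 B3 F4 F5 A5.
Then write for Eb clarinet: it sounds a minor third above written, so the part must be a minor third below concert.
Fb5 → Db5
Bb4 → G4
B3 → G#3
F4 → D4
F5 → D5
A5 → F#5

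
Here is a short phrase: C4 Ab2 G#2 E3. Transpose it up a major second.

D4 Bb2 A#2 F#3

C4: a second up reaches D, and 2 semitones makes it D4.
Ab2: a second up reaches B, and 2 semitones makes it Bb2.
G#2 up a major second is A#2.
E3 up a major second is F#3.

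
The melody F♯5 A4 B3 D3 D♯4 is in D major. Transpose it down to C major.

D major to C major down is a major second, so every note moves down by that interval.
F#5 gives E5
A4 gives G4
B3 gives A3
D3 gives C3
D#4 gives C#4

E5 G4 A3 C3 C#4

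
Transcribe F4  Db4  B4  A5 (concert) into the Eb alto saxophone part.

Written C4 sounds as Eb3 on the Eb alto saxophone, so concert pitches are written a major sixth up.
F4 to D5
Db4 to Bb4
B4 to G#5
A5 to F#6

D5 Bb4 G#5 F#6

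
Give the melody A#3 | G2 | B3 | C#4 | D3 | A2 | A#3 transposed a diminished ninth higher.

Bb4 Abb3 Cb5 Db5 Ebb4 Bbb3 Bb4

A#3 -> Bb4
G2 -> Abb3
B3 -> Cb5
C#4 -> Db5
D3 -> Ebb4
A2 -> Bbb3
A#3 -> Bb4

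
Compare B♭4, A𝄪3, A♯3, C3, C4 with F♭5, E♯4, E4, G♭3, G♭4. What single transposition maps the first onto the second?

up a diminished fifth

Take the first pair: Bb4 → Fb5. B to F spans 5 letter names, so the interval is some kind of fifth.
Bb4 to Fb5 is 6 semitones, which makes it a diminished fifth; the second version is higher, so the direction is up.
Checking another pair — C4 → Gb4 — gives the same interval.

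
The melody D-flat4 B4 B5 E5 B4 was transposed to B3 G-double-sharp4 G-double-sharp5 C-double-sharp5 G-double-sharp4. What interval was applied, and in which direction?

down a diminished third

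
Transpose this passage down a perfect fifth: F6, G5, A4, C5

Bb5 C5 D4 F4

F6 -> Bb5
G5 -> C5
A4 -> D4
C5 -> F4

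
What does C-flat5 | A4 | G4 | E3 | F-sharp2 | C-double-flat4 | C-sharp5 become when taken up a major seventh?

Cb5: a seventh up reaches B, and 11 semitones makes it Bb5.
A major seventh up from A4 gives G#5.
A major seventh up from G4 gives F#5.
E3 up a major seventh is D#4.
F#2 up a major seventh is E#3.
Cbb4 up a major seventh is Bbb4.
C#5: a seventh up reaches B, and 11 semitones makes it B#5.

Bb5 G#5 F#5 D#4 E#3 Bbb4 B#5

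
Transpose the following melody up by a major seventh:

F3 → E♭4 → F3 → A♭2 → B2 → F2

F3 up a major seventh is E4.
A major seventh up from Eb4 gives D5.
F3 up a major seventh is E4.
A major seventh up from Ab2 gives G3.
A major seventh up from B2 gives A#3.
A major seventh up from F2 gives E3.

E4 D5 E4 G3 A#3 E3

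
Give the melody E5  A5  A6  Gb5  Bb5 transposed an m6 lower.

G#4 C#5 C#6 Bb4 D5

A minor sixth down from E5 gives G#4.
A minor sixth down from A5 gives C#5.
A6: a sixth down reaches C, and 8 semitones makes it C#6.
Gb5 down a minor sixth is Bb4.
Bb5 down a minor sixth is D5.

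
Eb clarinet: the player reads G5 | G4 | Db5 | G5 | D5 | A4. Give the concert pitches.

Written C4 on the Eb clarinet sounds as Eb4, a minor third higher; apply that shift to every note.
G5 to Bb5
G4 to Bb4
Db5 to Fb5
G5 to Bb5
D5 to F5
A4 to C5

Bb5 Bb4 Fb5 Bb5 F5 C5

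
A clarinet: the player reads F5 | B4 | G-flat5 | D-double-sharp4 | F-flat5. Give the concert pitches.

The A clarinet sounds a minor third below written, so transpose each written note down a minor third.
F5 becomes D5
B4 becomes G#4
Gb5 becomes Eb5
D##4 becomes B##3
Fb5 becomes Db5

D5 G#4 Eb5 B##3 Db5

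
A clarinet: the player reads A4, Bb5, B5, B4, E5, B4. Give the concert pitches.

The A clarinet sounds a minor third below written, so transpose each written note down a minor third.
A4 -> F#4
Bb5 -> G5
B5 -> G#5
B4 -> G#4
E5 -> C#5
B4 -> G#4

F#4 G5 G#5 G#4 C#5 G#4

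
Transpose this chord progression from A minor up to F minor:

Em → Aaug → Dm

Cm Faug Bbm

A minor up to F minor is a minor sixth; each chord root moves by that interval while the quality stays the same.
Em: root E up a minor sixth → C, giving Cm.
Aaug: root A up a minor sixth → F, giving Faug.
Dm: root D up a minor sixth → Bb, giving Bbm.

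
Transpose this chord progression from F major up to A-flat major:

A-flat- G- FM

F major up to A-flat major is a minor third; each chord root moves by that interval while the quality stays the same.
A-flat-: root A-flat up a minor third → Cb, giving Cb-.
G-: root G up a minor third → Bb, giving Bb-.
FM: root F up a minor third → Ab, giving AbM.

Cb- Bb- AbM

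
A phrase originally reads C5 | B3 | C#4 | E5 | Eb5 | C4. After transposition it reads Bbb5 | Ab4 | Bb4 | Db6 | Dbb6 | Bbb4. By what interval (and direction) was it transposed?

up a diminished seventh

Take the first pair: C5 → Bbb5. C to B spans 7 letter names, so the interval is some kind of seventh.
C5 to Bbb5 is 9 semitones, which makes it a diminished seventh; the second version is higher, so the direction is up.
Checking another pair — C4 → Bbb4 — gives the same interval.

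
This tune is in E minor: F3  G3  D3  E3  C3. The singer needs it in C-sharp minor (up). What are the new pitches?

From E up to C-sharp is a major sixth; apply that to each pitch.
F3 → D4
G3 → E4
D3 → B3
E3 → C#4
C3 → A3

D4 E4 B3 C#4 A3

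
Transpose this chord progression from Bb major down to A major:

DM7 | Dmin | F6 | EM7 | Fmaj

C#M7 C#min E6 D#M7 Emaj

Bb major down to A major is a minor second; each chord root moves by that interval while the quality stays the same.
DM7: root D down a minor second → C#, giving C#M7.
Dmin: root D down a minor second → C#, giving C#min.
F6: root F down a minor second → E, giving E6.
EM7: root E down a minor second → D#, giving D#M7.
Fmaj: root F down a minor second → E, giving Emaj.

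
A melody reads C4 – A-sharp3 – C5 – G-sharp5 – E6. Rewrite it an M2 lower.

Bb3 G#3 Bb4 F#5 D6

C4 -> Bb3
A#3 -> G#3
C5 -> Bb4
G#5 -> F#5
E6 -> D6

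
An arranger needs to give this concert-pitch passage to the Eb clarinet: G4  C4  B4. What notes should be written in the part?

The Eb clarinet sounds a minor third above written, so the written part must be a minor third below concert — transpose each note down.
G4 -> E4
C4 -> A3
B4 -> G#4

E4 A3 G#4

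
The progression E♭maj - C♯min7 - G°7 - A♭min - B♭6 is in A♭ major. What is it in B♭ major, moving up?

Fmaj D#min7 A°7 Bbmin C6

A♭ major up to B♭ major is a major second; each chord root moves by that interval while the quality stays the same.
E♭maj: root E♭ up a major second → F, giving Fmaj.
C♯min7: root C♯ up a major second → D#, giving D#min7.
G°7: root G up a major second → A, giving A°7.
A♭min: root A♭ up a major second → Bb, giving Bbmin.
B♭6: root B♭ up a major second → C, giving C6.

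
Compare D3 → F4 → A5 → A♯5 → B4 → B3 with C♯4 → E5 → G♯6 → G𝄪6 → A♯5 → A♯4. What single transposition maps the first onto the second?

From D3 to C#4 is 7 letter names — a seventh of some quality.
D3 to C#4 is 11 semitones, which makes it a major seventh; the second version is higher, so the direction is up.
Checking another pair — B3 → A#4 — gives the same interval.

up a major seventh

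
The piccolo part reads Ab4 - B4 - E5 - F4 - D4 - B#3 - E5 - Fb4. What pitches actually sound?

Written C4 on the piccolo sounds as C5, a perfect octave higher; apply that shift to every note.
Ab4 becomes Ab5
B4 becomes B5
E5 becomes E6
F4 becomes F5
D4 becomes D5
B#3 becomes B#4
E5 becomes E6
Fb4 becomes Fb5

Ab5 B5 E6 F5 D5 B#4 E6 Fb5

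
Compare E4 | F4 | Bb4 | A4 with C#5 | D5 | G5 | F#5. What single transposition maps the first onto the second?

up a major sixth

Take the first pair: E4 → C#5. E to C spans 6 letter names, so the interval is some kind of sixth.
E4 to C#5 is 9 semitones, which makes it a major sixth; the second version is higher, so the direction is up.
Checking another pair — A4 → F#5 — gives the same interval.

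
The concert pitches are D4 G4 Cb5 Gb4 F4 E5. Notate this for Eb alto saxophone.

B4 E5 Ab5 Eb5 D5 C#6

Written C4 sounds as Eb3 on the Eb alto saxophone, so concert pitches are written a major sixth up.
D4 -> B4
G4 -> E5
Cb5 -> Ab5
Gb4 -> Eb5
F4 -> D5
E5 -> C#6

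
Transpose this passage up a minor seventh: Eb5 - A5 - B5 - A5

Db6 G6 A6 G6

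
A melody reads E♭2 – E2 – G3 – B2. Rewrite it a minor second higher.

Eb2 up a minor second is Fb2.
A minor second up from E2 gives F2.
G3: a second up reaches A, and 1 semitone makes it Ab3.
B2: a second up reaches C, and 1 semitone makes it C3.

Fb2 F2 Ab3 C3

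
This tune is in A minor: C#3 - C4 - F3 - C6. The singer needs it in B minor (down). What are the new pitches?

A minor to B minor down is a minor seventh, so every note moves down by that interval.
C#3 → D#2
C4 → D3
F3 → G2
C6 → D5

D#2 D3 G2 D5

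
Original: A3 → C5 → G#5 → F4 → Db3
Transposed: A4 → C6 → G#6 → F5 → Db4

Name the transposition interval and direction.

Take the first pair: A3 → A4. A to A spans 8 letter names, so the interval is some kind of octave.
A3 to A4 is 12 semitones, which makes it a perfect octave; the second version is higher, so the direction is up.
Checking another pair — Db3 → Db4 — gives the same interval.

up a perfect octave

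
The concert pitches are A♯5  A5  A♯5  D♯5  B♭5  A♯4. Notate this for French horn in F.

The French horn in F sounds a perfect fifth below written, so the written part must be a perfect fifth above concert — transpose each note up.
A#5 gives E#6
A5 gives E6
A#5 gives E#6
D#5 gives A#5
Bb5 gives F6
A#4 gives E#5

E#6 E6 E#6 A#5 F6 E#5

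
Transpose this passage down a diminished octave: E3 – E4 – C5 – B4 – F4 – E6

A diminished octave down from E3 gives E#2.
A diminished octave down from E4 gives E#3.
C5 down a diminished octave is C#4.
B4: an octave down reaches B, and 11 semitones makes it B#3.
F4 down a diminished octave is F#3.
E6: an octave down reaches E, and 11 semitones makes it E#5.

E#2 E#3 C#4 B#3 F#3 E#5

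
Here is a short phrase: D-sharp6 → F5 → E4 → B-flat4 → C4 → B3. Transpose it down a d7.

D#6 down a diminished seventh is E##5.
F5 down a diminished seventh is G#4.
E4: a seventh down reaches F, and 9 semitones makes it F##3.
Bb4: a seventh down reaches C, and 9 semitones makes it C#4.
C4: a seventh down reaches D, and 9 semitones makes it D#3.
B3 down a diminished seventh is C##3.

E##5 G#4 F##3 C#4 D#3 C##3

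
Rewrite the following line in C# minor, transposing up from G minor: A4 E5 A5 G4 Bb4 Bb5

G minor to C# minor up is an augmented fourth, so every note moves up by that interval.
A4 becomes D#5
E5 becomes A#5
A5 becomes D#6
G4 becomes C#5
Bb4 becomes E5
Bb5 becomes E6

D#5 A#5 D#6 C#5 E5 E6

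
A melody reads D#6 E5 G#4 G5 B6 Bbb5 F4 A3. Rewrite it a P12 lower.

G#4 A3 C#3 C4 E5 Ebb4 Bb2 D2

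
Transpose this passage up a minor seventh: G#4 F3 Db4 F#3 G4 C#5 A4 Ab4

F#5 Eb4 Cb5 E4 F5 B5 G5 Gb5

G#4 -> F#5
F3 -> Eb4
Db4 -> Cb5
F#3 -> E4
G4 -> F5
C#5 -> B5
A4 -> G5
Ab4 -> Gb5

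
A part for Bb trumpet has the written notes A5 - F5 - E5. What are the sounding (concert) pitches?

G5 Eb5 D5

Written C4 on the Bb trumpet sounds as Bb3, a major second lower; apply that shift to every note.
A5 → G5
F5 → Eb5
E5 → D5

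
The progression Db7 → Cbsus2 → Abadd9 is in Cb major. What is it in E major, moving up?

F#7 Esus2 C#add9

Cb major up to E major is an augmented third; each chord root moves by that interval while the quality stays the same.
Db7: root Db up an augmented third → F#, giving F#7.
Cbsus2: root Cb up an augmented third → E, giving Esus2.
Abadd9: root Ab up an augmented third → C#, giving C#add9.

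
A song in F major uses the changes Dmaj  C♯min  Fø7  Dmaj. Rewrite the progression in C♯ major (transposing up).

A#maj G##min C#ø7 A#maj

F major up to C♯ major is an augmented fifth; each chord root moves by that interval while the quality stays the same.
Dmaj: root D up an augmented fifth → A#, giving A#maj.
C♯min: root C♯ up an augmented fifth → G##, giving G##min.
Fø7: root F up an augmented fifth → C#, giving C#ø7.
Dmaj: root D up an augmented fifth → A#, giving A#maj.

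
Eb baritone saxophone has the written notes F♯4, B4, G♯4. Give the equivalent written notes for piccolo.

First find concert pitch: the Eb baritone saxophone sounds a major thirteenth below written, so F♯4 B4 G♯4 sounds A2 D3 B2.
Then write for piccolo: it sounds a perfect octave above written, so the part must be a perfect octave below concert.
A2 → A1
D3 → D2
B2 → B1

A1 D2 B1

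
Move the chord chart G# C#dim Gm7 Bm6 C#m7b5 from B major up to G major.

B major up to G major is a minor sixth; each chord root moves by that interval while the quality stays the same.
G#: root G# up a minor sixth → E, giving E.
C#dim: root C# up a minor sixth → A, giving Adim.
Gm7: root G up a minor sixth → Eb, giving Ebm7.
Bm6: root B up a minor sixth → G, giving Gm6.
C#m7b5: root C# up a minor sixth → A, giving Am7b5.

E Adim Ebm7 Gm6 Am7b5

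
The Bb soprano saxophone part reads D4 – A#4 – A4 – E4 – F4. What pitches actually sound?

C4 G#4 G4 D4 Eb4

Written C4 on the Bb soprano saxophone sounds as Bb3, a major second lower; apply that shift to every note.
D4 → C4
A#4 → G#4
A4 → G4
E4 → D4
F4 → Eb4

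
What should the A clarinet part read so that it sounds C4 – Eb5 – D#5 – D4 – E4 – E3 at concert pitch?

The A clarinet sounds a minor third below written, so the written part must be a minor third above concert — transpose each note up.
C4 -> Eb4
Eb5 -> Gb5
D#5 -> F#5
D4 -> F4
E4 -> G4
E3 -> G3

Eb4 Gb5 F#5 F4 G4 G3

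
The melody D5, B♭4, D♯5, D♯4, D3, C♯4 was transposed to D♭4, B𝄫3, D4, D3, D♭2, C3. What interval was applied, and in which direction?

Take the first pair: D5 → Db4. D to D spans 8 letter names, so the interval is some kind of octave.
Db4 to D5 is 13 semitones, which makes it an augmented octave; the second version is lower, so the direction is down.
Checking another pair — C#4 → C3 — gives the same interval.

down an augmented octave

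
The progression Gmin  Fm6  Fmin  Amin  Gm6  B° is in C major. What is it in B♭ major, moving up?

C major up to B♭ major is a minor seventh; each chord root moves by that interval while the quality stays the same.
Gmin: root G up a minor seventh → F, giving Fmin.
Fm6: root F up a minor seventh → Eb, giving Ebm6.
Fmin: root F up a minor seventh → Eb, giving Ebmin.
Amin: root A up a minor seventh → G, giving Gmin.
Gm6: root G up a minor seventh → F, giving Fm6.
B°: root B up a minor seventh → A, giving A°.

Fmin Ebm6 Ebmin Gmin Fm6 A°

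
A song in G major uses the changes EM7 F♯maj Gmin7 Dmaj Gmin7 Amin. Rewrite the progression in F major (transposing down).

DM7 Emaj Fmin7 Cmaj Fmin7 Gmin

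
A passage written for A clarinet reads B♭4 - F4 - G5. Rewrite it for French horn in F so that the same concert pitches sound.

First find concert pitch: the A clarinet sounds a minor third below written, so B♭4 F4 G5 sounds G4 D4 E5.
Then write for French horn in F: it sounds a perfect fifth below written, so the part must be a perfect fifth above concert.
G4 → D5
D4 → A4
E5 → B5

D5 A4 B5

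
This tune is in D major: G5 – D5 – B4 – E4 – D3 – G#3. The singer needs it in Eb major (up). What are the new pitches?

From D up to Eb is a minor second; apply that to each pitch.
G5 to Ab5
D5 to Eb5
B4 to C5
E4 to F4
D3 to Eb3
G#3 to A3

Ab5 Eb5 C5 F4 Eb3 A3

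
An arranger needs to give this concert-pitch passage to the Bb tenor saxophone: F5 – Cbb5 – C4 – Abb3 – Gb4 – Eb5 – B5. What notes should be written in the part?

The Bb tenor saxophone sounds a major ninth below written, so the written part must be a major ninth above concert — transpose each note up.
F5 becomes G6
Cbb5 becomes Dbb6
C4 becomes D5
Abb3 becomes Bbb4
Gb4 becomes Ab5
Eb5 becomes F6
B5 becomes C#7

G6 Dbb6 D5 Bbb4 Ab5 F6 C#7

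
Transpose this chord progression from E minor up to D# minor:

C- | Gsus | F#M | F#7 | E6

B- F#sus E#M E#7 D#6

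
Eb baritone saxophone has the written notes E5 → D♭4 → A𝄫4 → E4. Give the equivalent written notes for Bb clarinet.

A3 Gb2 Dbb3 A2

First find concert pitch: the Eb baritone saxophone sounds a major thirteenth below written, so E5 D♭4 A𝄫4 E4 sounds G3 Fb2 Cbb3 G2.
Then write for Bb clarinet: it sounds a major second below written, so the part must be a major second above concert.
G3 → A3
Fb2 → Gb2
Cbb3 → Dbb3
G2 → A2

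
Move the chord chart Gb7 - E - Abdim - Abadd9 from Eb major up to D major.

Eb major up to D major is a major seventh; each chord root moves by that interval while the quality stays the same.
Gb7: root Gb up a major seventh → F, giving F7.
E: root E up a major seventh → D#, giving D#.
Abdim: root Ab up a major seventh → G, giving Gdim.
Abadd9: root Ab up a major seventh → G, giving Gadd9.

F7 D# Gdim Gadd9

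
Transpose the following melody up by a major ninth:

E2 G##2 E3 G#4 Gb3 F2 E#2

F#3 A##3 F#4 A#5 Ab4 G3 F##3

E2 gives F#3
G##2 gives A##3
E3 gives F#4
G#4 gives A#5
Gb3 gives Ab4
F2 gives G3
E#2 gives F##3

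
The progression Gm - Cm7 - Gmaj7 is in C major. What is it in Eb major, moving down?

C major down to Eb major is a major sixth; each chord root moves by that interval while the quality stays the same.
Gm: root G down a major sixth → Bb, giving Bbm.
Cm7: root C down a major sixth → Eb, giving Ebm7.
Gmaj7: root G down a major sixth → Bb, giving Bbmaj7.

Bbm Ebm7 Bbmaj7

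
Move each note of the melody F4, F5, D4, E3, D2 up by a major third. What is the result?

F4 to A4
F5 to A5
D4 to F#4
E3 to G#3
D2 to F#2

A4 A5 F#4 G#3 F#2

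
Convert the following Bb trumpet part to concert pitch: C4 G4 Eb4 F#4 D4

Bb3 F4 Db4 E4 C4

The Bb trumpet sounds a major second below written, so transpose each written note down a major second.
C4 to Bb3
G4 to F4
Eb4 to Db4
F#4 to E4
D4 to C4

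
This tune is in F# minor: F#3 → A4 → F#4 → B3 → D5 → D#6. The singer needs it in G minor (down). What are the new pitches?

G2 Bb3 G3 C3 Eb4 E5

F# minor to G minor down is a major seventh, so every note moves down by that interval.
F#3 gives G2
A4 gives Bb3
F#4 gives G3
B3 gives C3
D5 gives Eb4
D#6 gives E5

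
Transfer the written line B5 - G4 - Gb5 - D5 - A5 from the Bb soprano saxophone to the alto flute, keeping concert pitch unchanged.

D6 Bb4 Bbb5 F5 C6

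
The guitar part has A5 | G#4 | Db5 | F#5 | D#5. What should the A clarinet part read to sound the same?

C5 B3 Fb4 A4 F#4

First find concert pitch: the guitar sounds a perfect octave below written, so A5 G#4 Db5 F#5 D#5 sounds A4 G#3 Db4 F#4 D#4.
Then write for A clarinet: it sounds a minor third below written, so the part must be a minor third above concert.
A4 → C5
G#3 → B3
Db4 → Fb4
F#4 → A4
D#4 → F#4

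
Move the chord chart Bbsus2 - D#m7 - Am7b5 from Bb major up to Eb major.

Bb major up to Eb major is a perfect fourth; each chord root moves by that interval while the quality stays the same.
Bbsus2: root Bb up a perfect fourth → Eb, giving Ebsus2.
D#m7: root D# up a perfect fourth → G#, giving G#m7.
Am7b5: root A up a perfect fourth → D, giving Dm7b5.

Ebsus2 G#m7 Dm7b5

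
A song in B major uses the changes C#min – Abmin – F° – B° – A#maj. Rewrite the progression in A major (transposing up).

B major up to A major is a minor seventh; each chord root moves by that interval while the quality stays the same.
C#min: root C# up a minor seventh → B, giving Bmin.
Abmin: root Ab up a minor seventh → Gb, giving Gbmin.
F°: root F up a minor seventh → Eb, giving Eb°.
B°: root B up a minor seventh → A, giving A°.
A#maj: root A# up a minor seventh → G#, giving G#maj.

Bmin Gbmin Eb° A° G#maj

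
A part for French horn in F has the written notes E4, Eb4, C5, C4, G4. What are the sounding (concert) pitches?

A3 Ab3 F4 F3 C4

Written C4 on the French horn in F sounds as F3, a perfect fifth lower; apply that shift to every note.
E4 -> A3
Eb4 -> Ab3
C5 -> F4
C4 -> F3
G4 -> C4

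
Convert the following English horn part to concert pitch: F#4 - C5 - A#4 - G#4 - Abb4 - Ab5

B3 F4 D#4 C#4 Dbb4 Db5

Written C4 on the English horn sounds as F3, a perfect fifth lower; apply that shift to every note.
F#4 -> B3
C5 -> F4
A#4 -> D#4
G#4 -> C#4
Abb4 -> Dbb4
Ab5 -> Db5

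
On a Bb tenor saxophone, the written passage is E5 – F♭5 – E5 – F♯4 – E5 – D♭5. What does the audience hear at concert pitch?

D4 Ebb4 D4 E3 D4 Cb4

The Bb tenor saxophone sounds a major ninth below written, so transpose each written note down a major ninth.
E5 gives D4
Fb5 gives Ebb4
E5 gives D4
F#4 gives E3
E5 gives D4
Db5 gives Cb4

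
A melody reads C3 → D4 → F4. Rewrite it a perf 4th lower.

G2 A3 C4

C3 gives G2
D4 gives A3
F4 gives C4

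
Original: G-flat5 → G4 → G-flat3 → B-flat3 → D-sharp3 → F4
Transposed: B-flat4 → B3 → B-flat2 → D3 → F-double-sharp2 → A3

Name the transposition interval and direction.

From Gb5 to Bb4 is 6 letter names — a sixth of some quality.
Bb4 to Gb5 is 8 semitones, which makes it a minor sixth; the second version is lower, so the direction is down.
Checking another pair — F4 → A3 — gives the same interval.

down a minor sixth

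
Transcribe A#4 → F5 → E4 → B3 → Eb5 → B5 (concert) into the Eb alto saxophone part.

Written C4 sounds as Eb3 on the Eb alto saxophone, so concert pitches are written a major sixth up.
A#4 to F##5
F5 to D6
E4 to C#5
B3 to G#4
Eb5 to C6
B5 to G#6

F##5 D6 C#5 G#4 C6 G#6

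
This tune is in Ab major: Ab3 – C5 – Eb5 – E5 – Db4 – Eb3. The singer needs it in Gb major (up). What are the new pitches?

Gb4 Bb5 Db6 D6 Cb5 Db4

Ab major to Gb major up is a minor seventh, so every note moves up by that interval.
Ab3 gives Gb4
C5 gives Bb5
Eb5 gives Db6
E5 gives D6
Db4 gives Cb5
Eb3 gives Db4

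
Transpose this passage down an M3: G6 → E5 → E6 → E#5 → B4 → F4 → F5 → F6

Eb6 C5 C6 C#5 G4 Db4 Db5 Db6

G6: a third down reaches E, and 4 semitones makes it Eb6.
E5: a third down reaches C, and 4 semitones makes it C5.
E6: a third down reaches C, and 4 semitones makes it C6.
E#5: a third down reaches C, and 4 semitones makes it C#5.
B4 down a major third is G4.
F4 down a major third is Db4.
F5: a third down reaches D, and 4 semitones makes it Db5.
F6: a third down reaches D, and 4 semitones makes it Db6.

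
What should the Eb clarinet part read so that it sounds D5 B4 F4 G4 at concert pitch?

B4 G#4 D4 E4

The Eb clarinet sounds a minor third above written, so the written part must be a minor third below concert — transpose each note down.
D5 -> B4
B4 -> G#4
F4 -> D4
G4 -> E4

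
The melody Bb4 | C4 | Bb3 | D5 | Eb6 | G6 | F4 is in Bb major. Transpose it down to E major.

Bb major to E major down is a diminished fifth, so every note moves down by that interval.
Bb4 becomes E4
C4 becomes F#3
Bb3 becomes E3
D5 becomes G#4
Eb6 becomes A5
G6 becomes C#6
F4 becomes B3

E4 F#3 E3 G#4 A5 C#6 B3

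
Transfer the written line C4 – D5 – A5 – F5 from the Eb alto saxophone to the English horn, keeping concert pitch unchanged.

Bb3 C5 G5 Eb5

First find concert pitch: the Eb alto saxophone sounds a major sixth below written, so C4 D5 A5 F5 sounds Eb3 F4 C5 Ab4.
Then write for English horn: it sounds a perfect fifth below written, so the part must be a perfect fifth above concert.
Eb3 → Bb3
F4 → C5
C5 → G5
Ab4 → Eb5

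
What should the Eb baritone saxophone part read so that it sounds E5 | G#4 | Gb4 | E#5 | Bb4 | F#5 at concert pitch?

C#7 E#6 Eb6 C##7 G6 D#7

Written C4 sounds as Eb2 on the Eb baritone saxophone, so concert pitches are written a major thirteenth up.
E5 → C#7
G#4 → E#6
Gb4 → Eb6
E#5 → C##7
Bb4 → G6
F#5 → D#7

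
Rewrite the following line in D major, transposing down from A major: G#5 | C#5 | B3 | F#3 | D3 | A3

C#5 F#4 E3 B2 G2 D3

From A down to D is a perfect fifth; apply that to each pitch.
G#5 gives C#5
C#5 gives F#4
B3 gives E3
F#3 gives B2
D3 gives G2
A3 gives D3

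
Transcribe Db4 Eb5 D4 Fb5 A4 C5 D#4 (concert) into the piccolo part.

Db3 Eb4 D3 Fb4 A3 C4 D#3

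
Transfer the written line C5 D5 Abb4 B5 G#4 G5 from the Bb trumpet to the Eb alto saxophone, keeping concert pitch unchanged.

G5 A5 Ebb5 F#6 D#5 D6

First find concert pitch: the Bb trumpet sounds a major second below written, so C5 D5 Abb4 B5 G#4 G5 sounds Bb4 C5 Gbb4 A5 F#4 F5.
Then write for Eb alto saxophone: it sounds a major sixth below written, so the part must be a major sixth above concert.
Bb4 → G5
C5 → A5
Gbb4 → Ebb5
A5 → F#6
F#4 → D#5
F5 → D6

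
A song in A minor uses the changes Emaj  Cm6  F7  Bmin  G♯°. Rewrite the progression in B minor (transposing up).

A minor up to B minor is a major second; each chord root moves by that interval while the quality stays the same.
Emaj: root E up a major second → F#, giving F#maj.
Cm6: root C up a major second → D, giving Dm6.
F7: root F up a major second → G, giving G7.
Bmin: root B up a major second → C#, giving C#min.
G♯°: root G♯ up a major second → A#, giving A#°.

F#maj Dm6 G7 C#min A#°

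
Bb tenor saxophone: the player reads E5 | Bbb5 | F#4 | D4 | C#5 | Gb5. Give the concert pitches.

D4 Abb4 E3 C3 B3 Fb4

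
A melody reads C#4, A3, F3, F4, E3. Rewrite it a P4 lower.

G#3 E3 C3 C4 B2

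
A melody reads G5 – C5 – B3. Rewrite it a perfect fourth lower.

D5 G4 F#3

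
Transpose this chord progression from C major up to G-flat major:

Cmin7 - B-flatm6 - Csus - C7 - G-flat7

C major up to G-flat major is a diminished fifth; each chord root moves by that interval while the quality stays the same.
Cmin7: root C up a diminished fifth → Gb, giving Gbmin7.
B-flatm6: root B-flat up a diminished fifth → Fb, giving Fbm6.
Csus: root C up a diminished fifth → Gb, giving Gbsus.
C7: root C up a diminished fifth → Gb, giving Gb7.
G-flat7: root G-flat up a diminished fifth → Dbb, giving Dbb7.

Gbmin7 Fbm6 Gbsus Gb7 Dbb7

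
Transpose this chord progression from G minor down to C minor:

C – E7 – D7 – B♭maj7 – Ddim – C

F A7 G7 Ebmaj7 Gdim F

G minor down to C minor is a perfect fifth; each chord root moves by that interval while the quality stays the same.
C: root C down a perfect fifth → F, giving F.
E7: root E down a perfect fifth → A, giving A7.
D7: root D down a perfect fifth → G, giving G7.
B♭maj7: root B♭ down a perfect fifth → Eb, giving Ebmaj7.
Ddim: root D down a perfect fifth → G, giving Gdim.
C: root C down a perfect fifth → F, giving F.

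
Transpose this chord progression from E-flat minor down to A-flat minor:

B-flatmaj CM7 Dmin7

E-flat minor down to A-flat minor is a perfect fifth; each chord root moves by that interval while the quality stays the same.
B-flatmaj: root B-flat down a perfect fifth → Eb, giving Ebmaj.
CM7: root C down a perfect fifth → F, giving FM7.
Dmin7: root D down a perfect fifth → G, giving Gmin7.

Ebmaj FM7 Gmin7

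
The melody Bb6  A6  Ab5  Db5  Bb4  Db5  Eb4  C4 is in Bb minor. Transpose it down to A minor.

A6 G#6 G5 C5 A4 C5 D4 B3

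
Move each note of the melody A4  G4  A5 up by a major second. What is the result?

B4 A4 B5

A4 gives B4
G4 gives A4
A5 gives B5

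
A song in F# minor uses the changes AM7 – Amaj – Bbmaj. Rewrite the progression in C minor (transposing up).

F# minor up to C minor is a diminished fifth; each chord root moves by that interval while the quality stays the same.
AM7: root A up a diminished fifth → Eb, giving EbM7.
Amaj: root A up a diminished fifth → Eb, giving Ebmaj.
Bbmaj: root Bb up a diminished fifth → Fb, giving Fbmaj.

EbM7 Ebmaj Fbmaj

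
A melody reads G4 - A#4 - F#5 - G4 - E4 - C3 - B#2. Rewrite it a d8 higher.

Gb5 A5 F6 Gb5 Eb5 Cb4 B3

G4 to Gb5
A#4 to A5
F#5 to F6
G4 to Gb5
E4 to Eb5
C3 to Cb4
B#2 to B3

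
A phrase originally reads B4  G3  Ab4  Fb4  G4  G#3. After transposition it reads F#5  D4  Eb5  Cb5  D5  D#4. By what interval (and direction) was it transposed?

Take the first pair: B4 → F#5. B to F spans 5 letter names, so the interval is some kind of fifth.
B4 to F#5 is 7 semitones, which makes it a perfect fifth; the second version is higher, so the direction is up.
Checking another pair — G#3 → D#4 — gives the same interval.

up a perfect fifth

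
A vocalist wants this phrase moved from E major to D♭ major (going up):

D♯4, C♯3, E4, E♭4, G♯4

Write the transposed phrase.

C5 Bb3 Db5 Dbb5 F5

From E up to D♭ is a diminished seventh; apply that to each pitch.
D#4 becomes C5
C#3 becomes Bb3
E4 becomes Db5
Eb4 becomes Dbb5
G#4 becomes F5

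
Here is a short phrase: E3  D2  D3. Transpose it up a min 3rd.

E3 becomes G3
D2 becomes F2
D3 becomes F3

G3 F2 F3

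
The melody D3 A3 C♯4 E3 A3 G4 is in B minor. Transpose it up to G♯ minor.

From B up to G♯ is a major sixth; apply that to each pitch.
D3 → B3
A3 → F#4
C#4 → A#4
E3 → C#4
A3 → F#4
G4 → E5

B3 F#4 A#4 C#4 F#4 E5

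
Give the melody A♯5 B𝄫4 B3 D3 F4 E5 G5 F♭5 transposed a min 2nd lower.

G##5 Ab4 A#3 C#3 E4 D#5 F#5 Eb5

A#5 becomes G##5
Bbb4 becomes Ab4
B3 becomes A#3
D3 becomes C#3
F4 becomes E4
E5 becomes D#5
G5 becomes F#5
Fb5 becomes Eb5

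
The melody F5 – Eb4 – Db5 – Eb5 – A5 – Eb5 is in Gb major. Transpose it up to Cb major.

Bb5 Ab4 Gb5 Ab5 D6 Ab5

From Gb up to Cb is a perfect fourth; apply that to each pitch.
F5 becomes Bb5
Eb4 becomes Ab4
Db5 becomes Gb5
Eb5 becomes Ab5
A5 becomes D6
Eb5 becomes Ab5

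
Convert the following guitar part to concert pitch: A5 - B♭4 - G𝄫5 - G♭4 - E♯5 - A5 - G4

A4 Bb3 Gbb4 Gb3 E#4 A4 G3

Written C4 on the guitar sounds as C3, a perfect octave lower; apply that shift to every note.
A5 to A4
Bb4 to Bb3
Gbb5 to Gbb4
Gb4 to Gb3
E#5 to E#4
A5 to A4
G4 to G3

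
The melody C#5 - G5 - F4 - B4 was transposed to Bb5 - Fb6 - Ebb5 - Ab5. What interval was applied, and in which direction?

From C#5 to Bb5 is 7 letter names — a seventh of some quality.
C#5 to Bb5 is 9 semitones, which makes it a diminished seventh; the second version is higher, so the direction is up.
Checking another pair — B4 → Ab5 — gives the same interval.

up a diminished seventh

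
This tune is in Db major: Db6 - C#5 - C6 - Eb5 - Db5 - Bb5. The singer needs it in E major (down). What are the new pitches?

E5 D##4 D#5 F#4 E4 C#5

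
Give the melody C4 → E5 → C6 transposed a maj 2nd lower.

Bb3 D5 Bb5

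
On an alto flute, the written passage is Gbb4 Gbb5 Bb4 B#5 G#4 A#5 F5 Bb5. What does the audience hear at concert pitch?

Dbb4 Dbb5 F4 F##5 D#4 E#5 C5 F5

Written C4 on the alto flute sounds as G3, a perfect fourth lower; apply that shift to every note.
Gbb4 → Dbb4
Gbb5 → Dbb5
Bb4 → F4
B#5 → F##5
G#4 → D#4
A#5 → E#5
F5 → C5
Bb5 → F5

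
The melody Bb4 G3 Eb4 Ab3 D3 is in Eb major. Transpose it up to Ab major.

Eb5 C4 Ab4 Db4 G3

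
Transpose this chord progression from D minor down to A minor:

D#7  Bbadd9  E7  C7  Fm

D minor down to A minor is a perfect fourth; each chord root moves by that interval while the quality stays the same.
D#7: root D# down a perfect fourth → A#, giving A#7.
Bbadd9: root Bb down a perfect fourth → F, giving Fadd9.
E7: root E down a perfect fourth → B, giving B7.
C7: root C down a perfect fourth → G, giving G7.
Fm: root F down a perfect fourth → C, giving Cm.

A#7 Fadd9 B7 G7 Cm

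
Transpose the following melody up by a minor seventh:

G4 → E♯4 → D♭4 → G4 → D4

F5 D#5 Cb5 F5 C5

G4 up a minor seventh is F5.
E#4: a seventh up reaches D, and 10 semitones makes it D#5.
Db4 up a minor seventh is Cb5.
G4: a seventh up reaches F, and 10 semitones makes it F5.
A minor seventh up from D4 gives C5.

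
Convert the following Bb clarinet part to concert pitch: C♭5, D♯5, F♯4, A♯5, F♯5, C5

Bbb4 C#5 E4 G#5 E5 Bb4

Written C4 on the Bb clarinet sounds as Bb3, a major second lower; apply that shift to every note.
Cb5 -> Bbb4
D#5 -> C#5
F#4 -> E4
A#5 -> G#5
F#5 -> E5
C5 -> Bb4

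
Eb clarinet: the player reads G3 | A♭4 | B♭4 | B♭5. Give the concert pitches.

The Eb clarinet sounds a minor third above written, so transpose each written note up a minor third.
G3 gives Bb3
Ab4 gives Cb5
Bb4 gives Db5
Bb5 gives Db6

Bb3 Cb5 Db5 Db6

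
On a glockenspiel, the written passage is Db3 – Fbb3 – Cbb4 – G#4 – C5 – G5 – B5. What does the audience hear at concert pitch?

Db5 Fbb5 Cbb6 G#6 C7 G7 B7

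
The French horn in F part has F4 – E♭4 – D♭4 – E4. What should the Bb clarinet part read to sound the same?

C4 Bb3 Ab3 B3

First find concert pitch: the French horn in F sounds a perfect fifth below written, so F4 E♭4 D♭4 E4 sounds Bb3 Ab3 Gb3 A3.
Then write for Bb clarinet: it sounds a major second below written, so the part must be a major second above concert.
Bb3 → C4
Ab3 → Bb3
Gb3 → Ab3
A3 → B3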